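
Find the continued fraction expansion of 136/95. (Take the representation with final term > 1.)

136 = 1*95 + 41
95 = 2*41 + 13
41 = 3*13 + 2
13 = 6*2 + 1
2 = 2*1 + 0  (stop)
So 136/95 = [1; 2, 3, 6, 2].

[1; 2, 3, 6, 2]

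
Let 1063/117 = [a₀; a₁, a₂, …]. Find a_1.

11

1063 = 9·117 + 10   →  a_0 = 9
117 = 11·10 + 7   →  a_1 = 11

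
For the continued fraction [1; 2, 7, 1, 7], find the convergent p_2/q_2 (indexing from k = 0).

22/15

Using pₖ = aₖpₖ₋₁ + pₖ₋₂, qₖ = aₖqₖ₋₁ + qₖ₋₂ (with p₋₁=1, p₋₂=0, q₋₁=0, q₋₂=1):
  k=0: a=1, p=1, q=1
  k=1: a=2, p=3, q=2
  k=2: a=7, p=22, q=15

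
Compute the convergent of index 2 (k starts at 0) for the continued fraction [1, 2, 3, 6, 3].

10/7

Using pₖ = aₖpₖ₋₁ + pₖ₋₂, qₖ = aₖqₖ₋₁ + qₖ₋₂ (with p₋₁=1, p₋₂=0, q₋₁=0, q₋₂=1):
  k=0: a=1, p=1, q=1
  k=1: a=2, p=3, q=2
  k=2: a=3, p=10, q=7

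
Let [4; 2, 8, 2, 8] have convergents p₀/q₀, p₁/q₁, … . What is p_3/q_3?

161/36

Using pₖ = aₖpₖ₋₁ + pₖ₋₂, qₖ = aₖqₖ₋₁ + qₖ₋₂ (with p₋₁=1, p₋₂=0, q₋₁=0, q₋₂=1):
  k=0: a=4, p=4, q=1
  k=1: a=2, p=9, q=2
  k=2: a=8, p=76, q=17
  k=3: a=2, p=161, q=36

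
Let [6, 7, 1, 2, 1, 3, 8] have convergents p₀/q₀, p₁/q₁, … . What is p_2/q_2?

49/8

Using pₖ = aₖpₖ₋₁ + pₖ₋₂, qₖ = aₖqₖ₋₁ + qₖ₋₂ (with p₋₁=1, p₋₂=0, q₋₁=0, q₋₂=1):
  k=0: a=6, p=6, q=1
  k=1: a=7, p=43, q=7
  k=2: a=1, p=49, q=8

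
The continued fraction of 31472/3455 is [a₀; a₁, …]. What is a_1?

9

31472 = 9·3455 + 377   →  a_0 = 9
3455 = 9·377 + 62   →  a_1 = 9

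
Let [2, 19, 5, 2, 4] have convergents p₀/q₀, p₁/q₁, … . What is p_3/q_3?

Using pₖ = aₖpₖ₋₁ + pₖ₋₂, qₖ = aₖqₖ₋₁ + qₖ₋₂ (with p₋₁=1, p₋₂=0, q₋₁=0, q₋₂=1):
  k=0: a=2, p=2, q=1
  k=1: a=19, p=39, q=19
  k=2: a=5, p=197, q=96
  k=3: a=2, p=433, q=211

433/211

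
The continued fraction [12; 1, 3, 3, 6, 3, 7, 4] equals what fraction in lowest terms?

100091/7839

Fold from the inside: start with 4/1.
  7 + 1/4 = 29/4
  3 + 4/29 = 91/29
  6 + 29/91 = 575/91
  3 + 91/575 = 1816/575
  3 + 575/1816 = 6023/1816
  1 + 1816/6023 = 7839/6023
  12 + 6023/7839 = 100091/7839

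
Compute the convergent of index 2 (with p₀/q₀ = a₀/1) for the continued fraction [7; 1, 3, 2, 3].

31/4

Using pₖ = aₖpₖ₋₁ + pₖ₋₂, qₖ = aₖqₖ₋₁ + qₖ₋₂ (with p₋₁=1, p₋₂=0, q₋₁=0, q₋₂=1):
  k=0: a=7, p=7, q=1
  k=1: a=1, p=8, q=1
  k=2: a=3, p=31, q=4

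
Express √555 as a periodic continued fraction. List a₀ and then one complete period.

a₀ = ⌊√555⌋ = 23.

[23; 1, 1, 3, 1, 3, 1, 1, 46]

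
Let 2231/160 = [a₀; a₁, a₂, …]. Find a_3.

2231 = 13·160 + 151   →  a_0 = 13
160 = 1·151 + 9   →  a_1 = 1
151 = 16·9 + 7   →  a_2 = 16
9 = 1·7 + 2   →  a_3 = 1

1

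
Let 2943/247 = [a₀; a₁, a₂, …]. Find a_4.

3

2943 = 11·247 + 226   →  a_0 = 11
247 = 1·226 + 21   →  a_1 = 1
226 = 10·21 + 16   →  a_2 = 10
21 = 1·16 + 5   →  a_3 = 1
16 = 3·5 + 1   →  a_4 = 3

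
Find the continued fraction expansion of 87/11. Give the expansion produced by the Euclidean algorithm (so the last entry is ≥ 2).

[7; 1, 10]

87 = 7·11 + 10
11 = 1·10 + 1
10 = 10·1 + 0  (stop)
So 87/11 = [7; 1, 10].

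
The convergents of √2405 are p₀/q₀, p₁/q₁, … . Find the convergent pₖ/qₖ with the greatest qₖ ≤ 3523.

58898/1201

√2405 = [49; 24, 1, 1, 24, 98, …] (period length 5).
Convergents:
  p_0/q_0 = 49/1
  p_1/q_1 = 1177/24
  p_2/q_2 = 1226/25
  p_3/q_3 = 2403/49
  p_4/q_4 = 58898/1201
  p_5/q_5 = 5774407/117747
q_4 = 1201 ≤ 3523 < 117747 = q_5, so the answer is 58898/1201.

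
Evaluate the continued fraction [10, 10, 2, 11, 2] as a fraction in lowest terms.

5078/503

Fold from the inside: start with 2/1.
  11 + 1/2 = 23/2
  2 + 2/23 = 48/23
  10 + 23/48 = 503/48
  10 + 48/503 = 5078/503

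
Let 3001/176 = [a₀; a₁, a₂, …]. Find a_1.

3001 = 17·176 + 9   →  a_0 = 17
176 = 19·9 + 5   →  a_1 = 19

19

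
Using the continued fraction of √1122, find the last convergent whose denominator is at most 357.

8977/268

√1122 = [33; 2, 66, …] (period length 2).
Convergents:
  p_0/q_0 = 33/1
  p_1/q_1 = 67/2
  p_2/q_2 = 4455/133
  p_3/q_3 = 8977/268
  p_4/q_4 = 596937/17821
q_3 = 268 ≤ 357 < 17821 = q_4, so the answer is 8977/268.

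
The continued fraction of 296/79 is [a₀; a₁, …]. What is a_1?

296 = 3·79 + 59   →  a_0 = 3
79 = 1·59 + 20   →  a_1 = 1

1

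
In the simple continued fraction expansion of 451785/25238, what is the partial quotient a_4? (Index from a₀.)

13

451785 = 17·25238 + 22739   →  a_0 = 17
25238 = 1·22739 + 2499   →  a_1 = 1
22739 = 9·2499 + 248   →  a_2 = 9
2499 = 10·248 + 19   →  a_3 = 10
248 = 13·19 + 1   →  a_4 = 13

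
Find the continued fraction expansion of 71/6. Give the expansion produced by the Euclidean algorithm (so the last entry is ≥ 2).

71 = 11×6 + 5
6 = 1×5 + 1
5 = 5×1 + 0  (stop)
So 71/6 = [11; 1, 5].

[11; 1, 5]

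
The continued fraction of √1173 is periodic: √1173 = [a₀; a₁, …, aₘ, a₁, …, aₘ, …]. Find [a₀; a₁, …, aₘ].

a₀ = ⌊√1173⌋ = 34.

[34; 4, 68]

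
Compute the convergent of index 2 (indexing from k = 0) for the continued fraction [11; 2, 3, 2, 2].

80/7

Using pₖ = aₖpₖ₋₁ + pₖ₋₂, qₖ = aₖqₖ₋₁ + qₖ₋₂ (with p₋₁=1, p₋₂=0, q₋₁=0, q₋₂=1):
  k=0: a=11, p=11, q=1
  k=1: a=2, p=23, q=2
  k=2: a=3, p=80, q=7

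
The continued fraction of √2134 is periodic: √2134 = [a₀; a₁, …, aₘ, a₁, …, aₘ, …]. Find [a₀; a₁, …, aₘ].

a₀ = ⌊√2134⌋ = 46.
With m₀=0, d₀=1 and mₖ₊₁ = dₖaₖ − mₖ, dₖ₊₁ = (n − mₖ₊₁²)/dₖ, aₖ₊₁ = ⌊(a₀+mₖ₊₁)/dₖ₊₁⌋:
  k=1: m=46, d=18, a=5
  k=2: m=44, d=11, a=8
  k=3: m=44, d=18, a=5
  k=4: m=46, d=1, a=92
d=1 and a=2a₀=92 at k=4, so the next step gives (m, d) = (46, 18) again — its k=1 value — and the period has length 4.

[46; 5, 8, 5, 92]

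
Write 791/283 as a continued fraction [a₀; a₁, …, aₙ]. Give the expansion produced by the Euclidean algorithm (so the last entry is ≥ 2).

[2; 1, 3, 1, 7, 3, 2]

791 = 2×283 + 225
283 = 1×225 + 58
225 = 3×58 + 51
58 = 1×51 + 7
51 = 7×7 + 2
7 = 3×2 + 1
2 = 2×1 + 0  (stop)
So 791/283 = [2; 1, 3, 1, 7, 3, 2].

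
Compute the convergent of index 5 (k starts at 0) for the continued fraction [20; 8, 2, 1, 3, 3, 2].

Using pₖ = aₖpₖ₋₁ + pₖ₋₂, qₖ = aₖqₖ₋₁ + qₖ₋₂ (with p₋₁=1, p₋₂=0, q₋₁=0, q₋₂=1):
  k=0: a=20, p=20, q=1
  k=1: a=8, p=161, q=8
  k=2: a=2, p=342, q=17
  k=3: a=1, p=503, q=25
  k=4: a=3, p=1851, q=92
  k=5: a=3, p=6056, q=301

6056/301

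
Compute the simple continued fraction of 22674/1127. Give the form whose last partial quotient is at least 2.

[20; 8, 2, 2, 3, 2, 3]

22674 = 20·1127 + 134
1127 = 8·134 + 55
134 = 2·55 + 24
55 = 2·24 + 7
24 = 3·7 + 3
7 = 2·3 + 1
3 = 3·1 + 0  (stop)
So 22674/1127 = [20; 8, 2, 2, 3, 2, 3].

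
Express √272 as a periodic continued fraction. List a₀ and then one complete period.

a₀ = ⌊√272⌋ = 16.
With m₀=0, d₀=1 and mₖ₊₁ = dₖaₖ − mₖ, dₖ₊₁ = (n − mₖ₊₁²)/dₖ, aₖ₊₁ = ⌊(a₀+mₖ₊₁)/dₖ₊₁⌋:
  k=1: m=16, d=16, a=2
  k=2: m=16, d=1, a=32
d=1 and a=2a₀=32 at k=2, so the next step gives (m, d) = (16, 16) again — its k=1 value — and the period has length 2.

[16; 2, 32]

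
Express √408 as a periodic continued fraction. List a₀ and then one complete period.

[20; 5, 40]

a₀ = ⌊√408⌋ = 20.
With m₀=0, d₀=1 and mₖ₊₁ = dₖaₖ − mₖ, dₖ₊₁ = (n − mₖ₊₁²)/dₖ, aₖ₊₁ = ⌊(a₀+mₖ₊₁)/dₖ₊₁⌋:
  k=1: m=20, d=8, a=5
  k=2: m=20, d=1, a=40
d=1 and a=2a₀=40 at k=2, so the next step gives (m, d) = (20, 8) again — its k=1 value — and the period has length 2.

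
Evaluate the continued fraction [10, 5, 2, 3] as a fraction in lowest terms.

Using pₖ = aₖpₖ₋₁ + pₖ₋₂ and qₖ = aₖqₖ₋₁ + qₖ₋₂:
  k=0: a=10, p=10, q=1
  k=1: a=5, p=51, q=5
  k=2: a=2, p=112, q=11
  k=3: a=3, p=387, q=38

387/38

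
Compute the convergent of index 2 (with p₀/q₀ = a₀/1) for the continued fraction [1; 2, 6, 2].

Using pₖ = aₖpₖ₋₁ + pₖ₋₂, qₖ = aₖqₖ₋₁ + qₖ₋₂ (with p₋₁=1, p₋₂=0, q₋₁=0, q₋₂=1):
  k=0: a=1, p=1, q=1
  k=1: a=2, p=3, q=2
  k=2: a=6, p=19, q=13

19/13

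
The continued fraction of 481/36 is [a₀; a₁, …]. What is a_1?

481 = 13·36 + 13   →  a_0 = 13
36 = 2·13 + 10   →  a_1 = 2

2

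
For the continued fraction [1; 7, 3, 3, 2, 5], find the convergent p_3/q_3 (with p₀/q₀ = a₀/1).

Using pₖ = aₖpₖ₋₁ + pₖ₋₂, qₖ = aₖqₖ₋₁ + qₖ₋₂ (with p₋₁=1, p₋₂=0, q₋₁=0, q₋₂=1):
  k=0: a=1, p=1, q=1
  k=1: a=7, p=8, q=7
  k=2: a=3, p=25, q=22
  k=3: a=3, p=83, q=73

83/73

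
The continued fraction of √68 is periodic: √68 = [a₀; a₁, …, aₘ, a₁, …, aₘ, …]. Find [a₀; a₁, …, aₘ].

a₀ = ⌊√68⌋ = 8.

[8; 4, 16]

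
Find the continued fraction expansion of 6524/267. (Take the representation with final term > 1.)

[24; 2, 3, 3, 5, 2]

6524 = 24·267 + 116
267 = 2·116 + 35
116 = 3·35 + 11
35 = 3·11 + 2
11 = 5·2 + 1
2 = 2·1 + 0  (stop)
So 6524/267 = [24; 2, 3, 3, 5, 2].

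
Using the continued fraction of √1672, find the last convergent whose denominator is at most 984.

33857/828

√1672 = [40; 1, 8, 10, 8, 1, 80, …] (period length 6).
Convergents:
  p_0/q_0 = 40/1
  p_1/q_1 = 41/1
  p_2/q_2 = 368/9
  p_3/q_3 = 3721/91
  p_4/q_4 = 30136/737
  p_5/q_5 = 33857/828
  p_6/q_6 = 2738696/66977
q_5 = 828 ≤ 984 < 66977 = q_6, so the answer is 33857/828.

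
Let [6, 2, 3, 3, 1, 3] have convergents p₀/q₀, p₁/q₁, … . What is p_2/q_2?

45/7

Using pₖ = aₖpₖ₋₁ + pₖ₋₂, qₖ = aₖqₖ₋₁ + qₖ₋₂ (with p₋₁=1, p₋₂=0, q₋₁=0, q₋₂=1):
  k=0: a=6, p=6, q=1
  k=1: a=2, p=13, q=2
  k=2: a=3, p=45, q=7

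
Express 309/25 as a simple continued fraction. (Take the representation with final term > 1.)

[12; 2, 1, 3, 2]

309 = 12*25 + 9
25 = 2*9 + 7
9 = 1*7 + 2
7 = 3*2 + 1
2 = 2*1 + 0  (stop)
So 309/25 = [12; 2, 1, 3, 2].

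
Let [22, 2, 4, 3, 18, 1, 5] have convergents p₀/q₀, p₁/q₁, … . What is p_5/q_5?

12571/560

Using pₖ = aₖpₖ₋₁ + pₖ₋₂, qₖ = aₖqₖ₋₁ + qₖ₋₂ (with p₋₁=1, p₋₂=0, q₋₁=0, q₋₂=1):
  k=0: a=22, p=22, q=1
  k=1: a=2, p=45, q=2
  k=2: a=4, p=202, q=9
  k=3: a=3, p=651, q=29
  k=4: a=18, p=11920, q=531
  k=5: a=1, p=12571, q=560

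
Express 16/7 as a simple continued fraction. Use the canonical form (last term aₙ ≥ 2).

16 = 2*7 + 2
7 = 3*2 + 1
2 = 2*1 + 0  (stop)
So 16/7 = [2; 3, 2].

[2; 3, 2]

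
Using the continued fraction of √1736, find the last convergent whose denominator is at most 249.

10333/248

√1736 = [41; 1, 1, 1, 82, …] (period length 4).
Convergents:
  p_0/q_0 = 41/1
  p_1/q_1 = 42/1
  p_2/q_2 = 83/2
  p_3/q_3 = 125/3
  p_4/q_4 = 10333/248
  p_5/q_5 = 10458/251
q_4 = 248 ≤ 249 < 251 = q_5, so the answer is 10333/248.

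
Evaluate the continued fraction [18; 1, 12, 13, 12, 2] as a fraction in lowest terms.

Using pₖ = aₖpₖ₋₁ + pₖ₋₂ and qₖ = aₖqₖ₋₁ + qₖ₋₂:
  k=0: a=18, p=18, q=1
  k=1: a=1, p=19, q=1
  k=2: a=12, p=246, q=13
  k=3: a=13, p=3217, q=170
  k=4: a=12, p=38850, q=2053
  k=5: a=2, p=80917, q=4276

80917/4276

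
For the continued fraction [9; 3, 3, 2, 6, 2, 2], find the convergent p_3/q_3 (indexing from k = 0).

214/23

Using pₖ = aₖpₖ₋₁ + pₖ₋₂, qₖ = aₖqₖ₋₁ + qₖ₋₂ (with p₋₁=1, p₋₂=0, q₋₁=0, q₋₂=1):
  k=0: a=9, p=9, q=1
  k=1: a=3, p=28, q=3
  k=2: a=3, p=93, q=10
  k=3: a=2, p=214, q=23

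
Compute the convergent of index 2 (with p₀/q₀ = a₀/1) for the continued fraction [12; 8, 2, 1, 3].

Using pₖ = aₖpₖ₋₁ + pₖ₋₂, qₖ = aₖqₖ₋₁ + qₖ₋₂ (with p₋₁=1, p₋₂=0, q₋₁=0, q₋₂=1):
  k=0: a=12, p=12, q=1
  k=1: a=8, p=97, q=8
  k=2: a=2, p=206, q=17

206/17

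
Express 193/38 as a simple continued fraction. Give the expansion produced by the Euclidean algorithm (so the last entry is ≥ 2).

193 = 5×38 + 3
38 = 12×3 + 2
3 = 1×2 + 1
2 = 2×1 + 0  (stop)
So 193/38 = [5; 12, 1, 2].

[5; 12, 1, 2]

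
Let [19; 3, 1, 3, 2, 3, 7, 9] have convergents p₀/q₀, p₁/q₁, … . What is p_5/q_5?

Using pₖ = aₖpₖ₋₁ + pₖ₋₂, qₖ = aₖqₖ₋₁ + qₖ₋₂ (with p₋₁=1, p₋₂=0, q₋₁=0, q₋₂=1):
  k=0: a=19, p=19, q=1
  k=1: a=3, p=58, q=3
  k=2: a=1, p=77, q=4
  k=3: a=3, p=289, q=15
  k=4: a=2, p=655, q=34
  k=5: a=3, p=2254, q=117

2254/117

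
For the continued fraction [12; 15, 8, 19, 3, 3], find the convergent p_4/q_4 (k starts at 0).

Using pₖ = aₖpₖ₋₁ + pₖ₋₂, qₖ = aₖqₖ₋₁ + qₖ₋₂ (with p₋₁=1, p₋₂=0, q₋₁=0, q₋₂=1):
  k=0: a=12, p=12, q=1
  k=1: a=15, p=181, q=15
  k=2: a=8, p=1460, q=121
  k=3: a=19, p=27921, q=2314
  k=4: a=3, p=85223, q=7063

85223/7063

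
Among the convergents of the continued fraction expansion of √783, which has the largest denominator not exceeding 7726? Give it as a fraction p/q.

√783 = [27; 1, 54, …] (period length 2).
Convergents:
  p_0/q_0 = 27/1
  p_1/q_1 = 28/1
  p_2/q_2 = 1539/55
  p_3/q_3 = 1567/56
  p_4/q_4 = 86157/3079
  p_5/q_5 = 87724/3135
  p_6/q_6 = 4823253/172369
q_5 = 3135 ≤ 7726 < 172369 = q_6, so the answer is 87724/3135.

87724/3135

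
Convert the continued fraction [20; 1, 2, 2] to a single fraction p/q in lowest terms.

Using pₖ = aₖpₖ₋₁ + pₖ₋₂ and qₖ = aₖqₖ₋₁ + qₖ₋₂:
  k=0: a=20, p=20, q=1
  k=1: a=1, p=21, q=1
  k=2: a=2, p=62, q=3
  k=3: a=2, p=145, q=7

145/7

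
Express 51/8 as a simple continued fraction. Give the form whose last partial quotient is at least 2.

51 = 6*8 + 3
8 = 2*3 + 2
3 = 1*2 + 1
2 = 2*1 + 0  (stop)
So 51/8 = [6; 2, 1, 2].

[6; 2, 1, 2]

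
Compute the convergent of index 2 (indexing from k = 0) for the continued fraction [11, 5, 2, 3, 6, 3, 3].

123/11

Using pₖ = aₖpₖ₋₁ + pₖ₋₂, qₖ = aₖqₖ₋₁ + qₖ₋₂ (with p₋₁=1, p₋₂=0, q₋₁=0, q₋₂=1):
  k=0: a=11, p=11, q=1
  k=1: a=5, p=56, q=5
  k=2: a=2, p=123, q=11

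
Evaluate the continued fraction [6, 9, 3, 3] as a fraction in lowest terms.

568/93

Fold from the inside: start with 3/1.
  3 + 1/3 = 10/3
  9 + 3/10 = 93/10
  6 + 10/93 = 568/93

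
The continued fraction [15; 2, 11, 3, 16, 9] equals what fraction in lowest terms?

Using pₖ = aₖpₖ₋₁ + pₖ₋₂ and qₖ = aₖqₖ₋₁ + qₖ₋₂:
  k=0: a=15, p=15, q=1
  k=1: a=2, p=31, q=2
  k=2: a=11, p=356, q=23
  k=3: a=3, p=1099, q=71
  k=4: a=16, p=17940, q=1159
  k=5: a=9, p=162559, q=10502

162559/10502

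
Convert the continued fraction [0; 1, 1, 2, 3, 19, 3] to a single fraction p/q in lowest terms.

589/1001

Using pₖ = aₖpₖ₋₁ + pₖ₋₂ and qₖ = aₖqₖ₋₁ + qₖ₋₂:
  k=0: a=0, p=0, q=1
  k=1: a=1, p=1, q=1
  k=2: a=1, p=1, q=2
  k=3: a=2, p=3, q=5
  k=4: a=3, p=10, q=17
  k=5: a=19, p=193, q=328
  k=6: a=3, p=589, q=1001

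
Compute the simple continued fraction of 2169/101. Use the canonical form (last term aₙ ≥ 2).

[21; 2, 9, 1, 1, 2]

2169 = 21*101 + 48
101 = 2*48 + 5
48 = 9*5 + 3
5 = 1*3 + 2
3 = 1*2 + 1
2 = 2*1 + 0  (stop)
So 2169/101 = [21; 2, 9, 1, 1, 2].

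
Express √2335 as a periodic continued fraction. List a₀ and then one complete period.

a₀ = ⌊√2335⌋ = 48.
With m₀=0, d₀=1 and mₖ₊₁ = dₖaₖ − mₖ, dₖ₊₁ = (n − mₖ₊₁²)/dₖ, aₖ₊₁ = ⌊(a₀+mₖ₊₁)/dₖ₊₁⌋:
  k=1: m=48, d=31, a=3
  k=2: m=45, d=10, a=9
  k=3: m=45, d=31, a=3
  k=4: m=48, d=1, a=96
d=1 and a=2a₀=96 at k=4, so the next step gives (m, d) = (48, 31) again — its k=1 value — and the period has length 4.

[48; 3, 9, 3, 96]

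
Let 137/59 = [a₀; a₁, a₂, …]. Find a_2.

9

137 = 2·59 + 19   →  a_0 = 2
59 = 3·19 + 2   →  a_1 = 3
19 = 9·2 + 1   →  a_2 = 9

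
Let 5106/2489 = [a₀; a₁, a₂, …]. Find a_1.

19

5106 = 2·2489 + 128   →  a_0 = 2
2489 = 19·128 + 57   →  a_1 = 19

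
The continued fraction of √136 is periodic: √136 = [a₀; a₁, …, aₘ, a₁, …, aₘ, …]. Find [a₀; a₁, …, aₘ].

a₀ = ⌊√136⌋ = 11.
With m₀=0, d₀=1 and mₖ₊₁ = dₖaₖ − mₖ, dₖ₊₁ = (n − mₖ₊₁²)/dₖ, aₖ₊₁ = ⌊(a₀+mₖ₊₁)/dₖ₊₁⌋:
  k=1: m=11, d=15, a=1
  k=2: m=4, d=8, a=1
  k=3: m=4, d=15, a=1
  k=4: m=11, d=1, a=22
d=1 and a=2a₀=22 at k=4, so the next step gives (m, d) = (11, 15) again — its k=1 value — and the period has length 4.

[11; 1, 1, 1, 22]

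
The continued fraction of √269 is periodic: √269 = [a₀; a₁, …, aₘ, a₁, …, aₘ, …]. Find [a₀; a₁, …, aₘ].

[16; 2, 2, 32]

a₀ = ⌊√269⌋ = 16.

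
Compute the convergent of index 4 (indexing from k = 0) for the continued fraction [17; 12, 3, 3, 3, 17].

Using pₖ = aₖpₖ₋₁ + pₖ₋₂, qₖ = aₖqₖ₋₁ + qₖ₋₂ (with p₋₁=1, p₋₂=0, q₋₁=0, q₋₂=1):
  k=0: a=17, p=17, q=1
  k=1: a=12, p=205, q=12
  k=2: a=3, p=632, q=37
  k=3: a=3, p=2101, q=123
  k=4: a=3, p=6935, q=406

6935/406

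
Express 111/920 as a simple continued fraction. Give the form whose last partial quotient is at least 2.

[0; 8, 3, 2, 7, 2]

111 = 0·920 + 111
920 = 8·111 + 32
111 = 3·32 + 15
32 = 2·15 + 2
15 = 7·2 + 1
2 = 2·1 + 0  (stop)
So 111/920 = [0; 8, 3, 2, 7, 2].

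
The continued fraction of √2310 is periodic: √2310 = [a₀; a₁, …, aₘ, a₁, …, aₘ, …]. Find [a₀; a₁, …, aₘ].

[48; 16, 96]

a₀ = ⌊√2310⌋ = 48.
With m₀=0, d₀=1 and mₖ₊₁ = dₖaₖ − mₖ, dₖ₊₁ = (n − mₖ₊₁²)/dₖ, aₖ₊₁ = ⌊(a₀+mₖ₊₁)/dₖ₊₁⌋:
  k=1: m=48, d=6, a=16
  k=2: m=48, d=1, a=96
d=1 and a=2a₀=96 at k=2, so the next step gives (m, d) = (48, 6) again — its k=1 value — and the period has length 2.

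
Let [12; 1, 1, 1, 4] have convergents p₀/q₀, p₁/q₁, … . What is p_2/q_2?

25/2

Using pₖ = aₖpₖ₋₁ + pₖ₋₂, qₖ = aₖqₖ₋₁ + qₖ₋₂ (with p₋₁=1, p₋₂=0, q₋₁=0, q₋₂=1):
  k=0: a=12, p=12, q=1
  k=1: a=1, p=13, q=1
  k=2: a=1, p=25, q=2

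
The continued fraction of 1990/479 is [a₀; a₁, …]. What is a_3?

1990 = 4·479 + 74   →  a_0 = 4
479 = 6·74 + 35   →  a_1 = 6
74 = 2·35 + 4   →  a_2 = 2
35 = 8·4 + 3   →  a_3 = 8

8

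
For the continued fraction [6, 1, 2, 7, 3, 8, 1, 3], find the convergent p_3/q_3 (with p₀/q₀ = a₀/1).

Using pₖ = aₖpₖ₋₁ + pₖ₋₂, qₖ = aₖqₖ₋₁ + qₖ₋₂ (with p₋₁=1, p₋₂=0, q₋₁=0, q₋₂=1):
  k=0: a=6, p=6, q=1
  k=1: a=1, p=7, q=1
  k=2: a=2, p=20, q=3
  k=3: a=7, p=147, q=22

147/22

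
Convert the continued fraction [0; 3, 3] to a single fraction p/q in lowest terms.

Using pₖ = aₖpₖ₋₁ + pₖ₋₂ and qₖ = aₖqₖ₋₁ + qₖ₋₂:
  k=0: a=0, p=0, q=1
  k=1: a=3, p=1, q=3
  k=2: a=3, p=3, q=10

3/10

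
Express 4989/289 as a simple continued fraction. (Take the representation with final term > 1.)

4989 = 17*289 + 76
289 = 3*76 + 61
76 = 1*61 + 15
61 = 4*15 + 1
15 = 15*1 + 0  (stop)
So 4989/289 = [17; 3, 1, 4, 15].

[17; 3, 1, 4, 15]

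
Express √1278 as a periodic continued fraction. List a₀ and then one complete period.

[35; 1, 2, 1, 70]

a₀ = ⌊√1278⌋ = 35.
With m₀=0, d₀=1 and mₖ₊₁ = dₖaₖ − mₖ, dₖ₊₁ = (n − mₖ₊₁²)/dₖ, aₖ₊₁ = ⌊(a₀+mₖ₊₁)/dₖ₊₁⌋:
  k=1: m=35, d=53, a=1
  k=2: m=18, d=18, a=2
  k=3: m=18, d=53, a=1
  k=4: m=35, d=1, a=70
d=1 and a=2a₀=70 at k=4, so the next step gives (m, d) = (35, 53) again — its k=1 value — and the period has length 4.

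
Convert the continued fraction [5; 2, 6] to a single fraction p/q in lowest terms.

Fold from the inside: start with 6/1.
  2 + 1/6 = 13/6
  5 + 6/13 = 71/13

71/13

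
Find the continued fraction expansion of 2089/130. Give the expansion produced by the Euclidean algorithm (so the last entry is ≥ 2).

2089 = 16×130 + 9
130 = 14×9 + 4
9 = 2×4 + 1
4 = 4×1 + 0  (stop)
So 2089/130 = [16; 14, 2, 4].

[16; 14, 2, 4]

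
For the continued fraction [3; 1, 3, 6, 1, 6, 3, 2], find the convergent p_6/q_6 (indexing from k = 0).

2353/626

Using pₖ = aₖpₖ₋₁ + pₖ₋₂, qₖ = aₖqₖ₋₁ + qₖ₋₂ (with p₋₁=1, p₋₂=0, q₋₁=0, q₋₂=1):
  k=0: a=3, p=3, q=1
  k=1: a=1, p=4, q=1
  k=2: a=3, p=15, q=4
  k=3: a=6, p=94, q=25
  k=4: a=1, p=109, q=29
  k=5: a=6, p=748, q=199
  k=6: a=3, p=2353, q=626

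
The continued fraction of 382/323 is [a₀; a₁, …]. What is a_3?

9

382 = 1·323 + 59   →  a_0 = 1
323 = 5·59 + 28   →  a_1 = 5
59 = 2·28 + 3   →  a_2 = 2
28 = 9·3 + 1   →  a_3 = 9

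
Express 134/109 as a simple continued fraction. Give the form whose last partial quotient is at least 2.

134 = 1×109 + 25
109 = 4×25 + 9
25 = 2×9 + 7
9 = 1×7 + 2
7 = 3×2 + 1
2 = 2×1 + 0  (stop)
So 134/109 = [1; 4, 2, 1, 3, 2].

[1; 4, 2, 1, 3, 2]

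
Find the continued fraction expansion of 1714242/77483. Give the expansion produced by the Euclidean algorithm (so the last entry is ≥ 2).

1714242 = 22·77483 + 9616
77483 = 8·9616 + 555
9616 = 17·555 + 181
555 = 3·181 + 12
181 = 15·12 + 1
12 = 12·1 + 0  (stop)
So 1714242/77483 = [22; 8, 17, 3, 15, 12].

[22; 8, 17, 3, 15, 12]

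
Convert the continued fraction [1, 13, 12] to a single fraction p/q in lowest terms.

Using pₖ = aₖpₖ₋₁ + pₖ₋₂ and qₖ = aₖqₖ₋₁ + qₖ₋₂:
  k=0: a=1, p=1, q=1
  k=1: a=13, p=14, q=13
  k=2: a=12, p=169, q=157

169/157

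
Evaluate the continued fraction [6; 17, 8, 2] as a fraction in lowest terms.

1763/291

Fold from the inside: start with 2/1.
  8 + 1/2 = 17/2
  17 + 2/17 = 291/17
  6 + 17/291 = 1763/291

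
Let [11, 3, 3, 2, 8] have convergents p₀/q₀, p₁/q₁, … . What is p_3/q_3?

Using pₖ = aₖpₖ₋₁ + pₖ₋₂, qₖ = aₖqₖ₋₁ + qₖ₋₂ (with p₋₁=1, p₋₂=0, q₋₁=0, q₋₂=1):
  k=0: a=11, p=11, q=1
  k=1: a=3, p=34, q=3
  k=2: a=3, p=113, q=10
  k=3: a=2, p=260, q=23

260/23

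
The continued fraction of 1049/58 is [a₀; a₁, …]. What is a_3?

1049 = 18·58 + 5   →  a_0 = 18
58 = 11·5 + 3   →  a_1 = 11
5 = 1·3 + 2   →  a_2 = 1
3 = 1·2 + 1   →  a_3 = 1

1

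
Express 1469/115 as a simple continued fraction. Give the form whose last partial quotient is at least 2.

1469 = 12*115 + 89
115 = 1*89 + 26
89 = 3*26 + 11
26 = 2*11 + 4
11 = 2*4 + 3
4 = 1*3 + 1
3 = 3*1 + 0  (stop)
So 1469/115 = [12; 1, 3, 2, 2, 1, 3].

[12; 1, 3, 2, 2, 1, 3]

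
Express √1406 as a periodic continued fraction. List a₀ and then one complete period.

a₀ = ⌊√1406⌋ = 37.
With m₀=0, d₀=1 and mₖ₊₁ = dₖaₖ − mₖ, dₖ₊₁ = (n − mₖ₊₁²)/dₖ, aₖ₊₁ = ⌊(a₀+mₖ₊₁)/dₖ₊₁⌋:
  k=1: m=37, d=37, a=2
  k=2: m=37, d=1, a=74
d=1 and a=2a₀=74 at k=2, so the next step gives (m, d) = (37, 37) again — its k=1 value — and the period has length 2.

[37; 2, 74]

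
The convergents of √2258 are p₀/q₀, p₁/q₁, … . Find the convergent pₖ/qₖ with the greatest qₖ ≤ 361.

16774/353

√2258 = [47; 1, 1, 13, 13, 1, 1, 94, …] (period length 7).
Convergents:
  p_0/q_0 = 47/1
  p_1/q_1 = 48/1
  p_2/q_2 = 95/2
  p_3/q_3 = 1283/27
  p_4/q_4 = 16774/353
  p_5/q_5 = 18057/380
q_4 = 353 ≤ 361 < 380 = q_5, so the answer is 16774/353.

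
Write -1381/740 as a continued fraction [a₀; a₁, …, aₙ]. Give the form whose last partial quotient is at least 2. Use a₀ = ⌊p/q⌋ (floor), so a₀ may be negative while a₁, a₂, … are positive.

-1381 = -2×740 + 99
740 = 7×99 + 47
99 = 2×47 + 5
47 = 9×5 + 2
5 = 2×2 + 1
2 = 2×1 + 0  (stop)
So -1381/740 = [-2; 7, 2, 9, 2, 2].

[-2; 7, 2, 9, 2, 2]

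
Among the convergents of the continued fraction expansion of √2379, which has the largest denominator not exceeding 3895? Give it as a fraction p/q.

√2379 = [48; 1, 3, 2, 3, 1, 96, …] (period length 6).
Convergents:
  p_0/q_0 = 48/1
  p_1/q_1 = 49/1
  p_2/q_2 = 195/4
  p_3/q_3 = 439/9
  p_4/q_4 = 1512/31
  p_5/q_5 = 1951/40
  p_6/q_6 = 188808/3871
  p_7/q_7 = 190759/3911
q_6 = 3871 ≤ 3895 < 3911 = q_7, so the answer is 188808/3871.

188808/3871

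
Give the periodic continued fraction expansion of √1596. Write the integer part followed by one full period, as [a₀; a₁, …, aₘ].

[39; 1, 18, 1, 78]

a₀ = ⌊√1596⌋ = 39.
With m₀=0, d₀=1 and mₖ₊₁ = dₖaₖ − mₖ, dₖ₊₁ = (n − mₖ₊₁²)/dₖ, aₖ₊₁ = ⌊(a₀+mₖ₊₁)/dₖ₊₁⌋:
  k=1: m=39, d=75, a=1
  k=2: m=36, d=4, a=18
  k=3: m=36, d=75, a=1
  k=4: m=39, d=1, a=78
d=1 and a=2a₀=78 at k=4, so the next step gives (m, d) = (39, 75) again — its k=1 value — and the period has length 4.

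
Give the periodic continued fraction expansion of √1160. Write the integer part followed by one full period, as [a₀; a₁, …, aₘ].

a₀ = ⌊√1160⌋ = 34.
With m₀=0, d₀=1 and mₖ₊₁ = dₖaₖ − mₖ, dₖ₊₁ = (n − mₖ₊₁²)/dₖ, aₖ₊₁ = ⌊(a₀+mₖ₊₁)/dₖ₊₁⌋:
  k=1: m=34, d=4, a=17
  k=2: m=34, d=1, a=68
d=1 and a=2a₀=68 at k=2, so the next step gives (m, d) = (34, 4) again — its k=1 value — and the period has length 2.

[34; 17, 68]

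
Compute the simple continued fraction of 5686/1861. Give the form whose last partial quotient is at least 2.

[3; 18, 14, 1, 2, 2]

5686 = 3·1861 + 103
1861 = 18·103 + 7
103 = 14·7 + 5
7 = 1·5 + 2
5 = 2·2 + 1
2 = 2·1 + 0  (stop)
So 5686/1861 = [3; 18, 14, 1, 2, 2].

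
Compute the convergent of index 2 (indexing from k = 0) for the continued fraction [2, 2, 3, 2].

Using pₖ = aₖpₖ₋₁ + pₖ₋₂, qₖ = aₖqₖ₋₁ + qₖ₋₂ (with p₋₁=1, p₋₂=0, q₋₁=0, q₋₂=1):
  k=0: a=2, p=2, q=1
  k=1: a=2, p=5, q=2
  k=2: a=3, p=17, q=7

17/7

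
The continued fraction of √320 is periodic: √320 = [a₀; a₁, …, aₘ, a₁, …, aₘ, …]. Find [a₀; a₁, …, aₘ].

a₀ = ⌊√320⌋ = 17.
With m₀=0, d₀=1 and mₖ₊₁ = dₖaₖ − mₖ, dₖ₊₁ = (n − mₖ₊₁²)/dₖ, aₖ₊₁ = ⌊(a₀+mₖ₊₁)/dₖ₊₁⌋:
  k=1: m=17, d=31, a=1
  k=2: m=14, d=4, a=7
  k=3: m=14, d=31, a=1
  k=4: m=17, d=1, a=34
d=1 and a=2a₀=34 at k=4, so the next step gives (m, d) = (17, 31) again — its k=1 value — and the period has length 4.

[17; 1, 7, 1, 34]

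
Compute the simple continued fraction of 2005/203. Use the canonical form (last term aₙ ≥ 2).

2005 = 9*203 + 178
203 = 1*178 + 25
178 = 7*25 + 3
25 = 8*3 + 1
3 = 3*1 + 0  (stop)
So 2005/203 = [9; 1, 7, 8, 3].

[9; 1, 7, 8, 3]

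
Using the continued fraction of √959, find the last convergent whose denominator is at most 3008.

√959 = [30; 1, 29, 1, 60, …] (period length 4).
Convergents:
  p_0/q_0 = 30/1
  p_1/q_1 = 31/1
  p_2/q_2 = 929/30
  p_3/q_3 = 960/31
  p_4/q_4 = 58529/1890
  p_5/q_5 = 59489/1921
  p_6/q_6 = 1783710/57599
q_5 = 1921 ≤ 3008 < 57599 = q_6, so the answer is 59489/1921.

59489/1921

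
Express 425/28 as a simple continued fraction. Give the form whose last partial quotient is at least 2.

425 = 15·28 + 5
28 = 5·5 + 3
5 = 1·3 + 2
3 = 1·2 + 1
2 = 2·1 + 0  (stop)
So 425/28 = [15; 5, 1, 1, 2].

[15; 5, 1, 1, 2]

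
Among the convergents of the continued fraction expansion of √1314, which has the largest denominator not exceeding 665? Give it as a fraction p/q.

√1314 = [36; 4, 72, …] (period length 2).
Convergents:
  p_0/q_0 = 36/1
  p_1/q_1 = 145/4
  p_2/q_2 = 10476/289
  p_3/q_3 = 42049/1160
q_2 = 289 ≤ 665 < 1160 = q_3, so the answer is 10476/289.

10476/289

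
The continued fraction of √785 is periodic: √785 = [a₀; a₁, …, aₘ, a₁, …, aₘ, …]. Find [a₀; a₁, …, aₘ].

a₀ = ⌊√785⌋ = 28.
With m₀=0, d₀=1 and mₖ₊₁ = dₖaₖ − mₖ, dₖ₊₁ = (n − mₖ₊₁²)/dₖ, aₖ₊₁ = ⌊(a₀+mₖ₊₁)/dₖ₊₁⌋:
  k=1: m=28, d=1, a=56
d=1 and a=2a₀=56 at k=1, so the next step gives (m, d) = (28, 1) again — its k=1 value — and the period has length 1.

[28; 56]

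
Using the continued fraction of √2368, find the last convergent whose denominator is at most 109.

3601/74

√2368 = [48; 1, 1, 1, 23, 1, 1, 1, 96, …] (period length 8).
Convergents:
  p_0/q_0 = 48/1
  p_1/q_1 = 49/1
  p_2/q_2 = 97/2
  p_3/q_3 = 146/3
  p_4/q_4 = 3455/71
  p_5/q_5 = 3601/74
  p_6/q_6 = 7056/145
q_5 = 74 ≤ 109 < 145 = q_6, so the answer is 3601/74.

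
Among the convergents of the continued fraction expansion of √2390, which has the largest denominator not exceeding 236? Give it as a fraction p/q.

√2390 = [48; 1, 7, 1, 8, 1, 7, 1, 96, …] (period length 8).
Convergents:
  p_0/q_0 = 48/1
  p_1/q_1 = 49/1
  p_2/q_2 = 391/8
  p_3/q_3 = 440/9
  p_4/q_4 = 3911/80
  p_5/q_5 = 4351/89
  p_6/q_6 = 34368/703
q_5 = 89 ≤ 236 < 703 = q_6, so the answer is 4351/89.

4351/89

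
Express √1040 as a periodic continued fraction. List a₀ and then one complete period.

[32; 4, 64]

a₀ = ⌊√1040⌋ = 32.
With m₀=0, d₀=1 and mₖ₊₁ = dₖaₖ − mₖ, dₖ₊₁ = (n − mₖ₊₁²)/dₖ, aₖ₊₁ = ⌊(a₀+mₖ₊₁)/dₖ₊₁⌋:
  k=1: m=32, d=16, a=4
  k=2: m=32, d=1, a=64
d=1 and a=2a₀=64 at k=2, so the next step gives (m, d) = (32, 16) again — its k=1 value — and the period has length 2.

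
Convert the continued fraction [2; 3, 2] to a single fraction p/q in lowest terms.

Fold from the inside: start with 2/1.
  3 + 1/2 = 7/2
  2 + 2/7 = 16/7

16/7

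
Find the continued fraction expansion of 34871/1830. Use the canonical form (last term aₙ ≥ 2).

34871 = 19×1830 + 101
1830 = 18×101 + 12
101 = 8×12 + 5
12 = 2×5 + 2
5 = 2×2 + 1
2 = 2×1 + 0  (stop)
So 34871/1830 = [19; 18, 8, 2, 2, 2].

[19; 18, 8, 2, 2, 2]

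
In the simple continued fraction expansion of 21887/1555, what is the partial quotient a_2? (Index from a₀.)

3

21887 = 14·1555 + 117   →  a_0 = 14
1555 = 13·117 + 34   →  a_1 = 13
117 = 3·34 + 15   →  a_2 = 3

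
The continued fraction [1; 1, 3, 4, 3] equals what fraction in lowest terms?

Fold from the inside: start with 3/1.
  4 + 1/3 = 13/3
  3 + 3/13 = 42/13
  1 + 13/42 = 55/42
  1 + 42/55 = 97/55

97/55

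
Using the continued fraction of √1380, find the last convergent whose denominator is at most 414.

6761/182

√1380 = [37; 6, 1, 2, 1, 6, 74, …] (period length 6).
Convergents:
  p_0/q_0 = 37/1
  p_1/q_1 = 223/6
  p_2/q_2 = 260/7
  p_3/q_3 = 743/20
  p_4/q_4 = 1003/27
  p_5/q_5 = 6761/182
  p_6/q_6 = 501317/13495
q_5 = 182 ≤ 414 < 13495 = q_6, so the answer is 6761/182.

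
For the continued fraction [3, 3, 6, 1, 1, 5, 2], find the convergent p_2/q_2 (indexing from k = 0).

63/19

Using pₖ = aₖpₖ₋₁ + pₖ₋₂, qₖ = aₖqₖ₋₁ + qₖ₋₂ (with p₋₁=1, p₋₂=0, q₋₁=0, q₋₂=1):
  k=0: a=3, p=3, q=1
  k=1: a=3, p=10, q=3
  k=2: a=6, p=63, q=19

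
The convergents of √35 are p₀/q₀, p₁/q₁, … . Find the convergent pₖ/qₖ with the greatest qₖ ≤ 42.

71/12

√35 = [5; 1, 10, …] (period length 2).
Convergents:
  p_0/q_0 = 5/1
  p_1/q_1 = 6/1
  p_2/q_2 = 65/11
  p_3/q_3 = 71/12
  p_4/q_4 = 775/131
q_3 = 12 ≤ 42 < 131 = q_4, so the answer is 71/12.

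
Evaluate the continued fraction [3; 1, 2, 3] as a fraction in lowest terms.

37/10

Using pₖ = aₖpₖ₋₁ + pₖ₋₂ and qₖ = aₖqₖ₋₁ + qₖ₋₂:
  k=0: a=3, p=3, q=1
  k=1: a=1, p=4, q=1
  k=2: a=2, p=11, q=3
  k=3: a=3, p=37, q=10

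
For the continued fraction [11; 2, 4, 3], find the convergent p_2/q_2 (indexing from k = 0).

103/9

Using pₖ = aₖpₖ₋₁ + pₖ₋₂, qₖ = aₖqₖ₋₁ + qₖ₋₂ (with p₋₁=1, p₋₂=0, q₋₁=0, q₋₂=1):
  k=0: a=11, p=11, q=1
  k=1: a=2, p=23, q=2
  k=2: a=4, p=103, q=9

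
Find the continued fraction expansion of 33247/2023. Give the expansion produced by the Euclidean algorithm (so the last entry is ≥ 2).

33247 = 16*2023 + 879
2023 = 2*879 + 265
879 = 3*265 + 84
265 = 3*84 + 13
84 = 6*13 + 6
13 = 2*6 + 1
6 = 6*1 + 0  (stop)
So 33247/2023 = [16; 2, 3, 3, 6, 2, 6].

[16; 2, 3, 3, 6, 2, 6]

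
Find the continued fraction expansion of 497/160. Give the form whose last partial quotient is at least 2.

[3; 9, 2, 2, 3]

497 = 3*160 + 17
160 = 9*17 + 7
17 = 2*7 + 3
7 = 2*3 + 1
3 = 3*1 + 0  (stop)
So 497/160 = [3; 9, 2, 2, 3].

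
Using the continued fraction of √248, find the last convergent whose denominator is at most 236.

√248 = [15; 1, 2, 1, 30, …] (period length 4).
Convergents:
  p_0/q_0 = 15/1
  p_1/q_1 = 16/1
  p_2/q_2 = 47/3
  p_3/q_3 = 63/4
  p_4/q_4 = 1937/123
  p_5/q_5 = 2000/127
  p_6/q_6 = 5937/377
q_5 = 127 ≤ 236 < 377 = q_6, so the answer is 2000/127.

2000/127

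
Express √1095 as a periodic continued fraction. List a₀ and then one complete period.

a₀ = ⌊√1095⌋ = 33.
With m₀=0, d₀=1 and mₖ₊₁ = dₖaₖ − mₖ, dₖ₊₁ = (n − mₖ₊₁²)/dₖ, aₖ₊₁ = ⌊(a₀+mₖ₊₁)/dₖ₊₁⌋:
  k=1: m=33, d=6, a=11
  k=2: m=33, d=1, a=66
d=1 and a=2a₀=66 at k=2, so the next step gives (m, d) = (33, 6) again — its k=1 value — and the period has length 2.

[33; 11, 66]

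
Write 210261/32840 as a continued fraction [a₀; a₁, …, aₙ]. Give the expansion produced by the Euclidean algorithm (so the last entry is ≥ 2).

210261 = 6·32840 + 13221
32840 = 2·13221 + 6398
13221 = 2·6398 + 425
6398 = 15·425 + 23
425 = 18·23 + 11
23 = 2·11 + 1
11 = 11·1 + 0  (stop)
So 210261/32840 = [6; 2, 2, 15, 18, 2, 11].

[6; 2, 2, 15, 18, 2, 11]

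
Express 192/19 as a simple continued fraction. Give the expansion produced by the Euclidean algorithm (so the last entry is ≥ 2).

192 = 10·19 + 2
19 = 9·2 + 1
2 = 2·1 + 0  (stop)
So 192/19 = [10; 9, 2].

[10; 9, 2]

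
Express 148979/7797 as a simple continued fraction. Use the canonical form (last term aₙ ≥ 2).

[19; 9, 3, 16, 17]

148979 = 19×7797 + 836
7797 = 9×836 + 273
836 = 3×273 + 17
273 = 16×17 + 1
17 = 17×1 + 0  (stop)
So 148979/7797 = [19; 9, 3, 16, 17].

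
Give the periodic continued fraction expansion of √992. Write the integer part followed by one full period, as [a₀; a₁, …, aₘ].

a₀ = ⌊√992⌋ = 31.
With m₀=0, d₀=1 and mₖ₊₁ = dₖaₖ − mₖ, dₖ₊₁ = (n − mₖ₊₁²)/dₖ, aₖ₊₁ = ⌊(a₀+mₖ₊₁)/dₖ₊₁⌋:
  k=1: m=31, d=31, a=2
  k=2: m=31, d=1, a=62
d=1 and a=2a₀=62 at k=2, so the next step gives (m, d) = (31, 31) again — its k=1 value — and the period has length 2.

[31; 2, 62]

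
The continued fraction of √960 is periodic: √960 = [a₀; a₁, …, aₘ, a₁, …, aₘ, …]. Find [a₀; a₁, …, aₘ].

a₀ = ⌊√960⌋ = 30.
With m₀=0, d₀=1 and mₖ₊₁ = dₖaₖ − mₖ, dₖ₊₁ = (n − mₖ₊₁²)/dₖ, aₖ₊₁ = ⌊(a₀+mₖ₊₁)/dₖ₊₁⌋:
  k=1: m=30, d=60, a=1
  k=2: m=30, d=1, a=60
d=1 and a=2a₀=60 at k=2, so the next step gives (m, d) = (30, 60) again — its k=1 value — and the period has length 2.

[30; 1, 60]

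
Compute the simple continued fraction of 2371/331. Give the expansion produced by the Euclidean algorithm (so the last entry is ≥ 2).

[7; 6, 7, 1, 2, 2]

2371 = 7·331 + 54
331 = 6·54 + 7
54 = 7·7 + 5
7 = 1·5 + 2
5 = 2·2 + 1
2 = 2·1 + 0  (stop)
So 2371/331 = [7; 6, 7, 1, 2, 2].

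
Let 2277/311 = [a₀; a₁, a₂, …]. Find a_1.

2277 = 7·311 + 100   →  a_0 = 7
311 = 3·100 + 11   →  a_1 = 3

3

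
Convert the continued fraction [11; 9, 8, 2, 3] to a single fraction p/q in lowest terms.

Fold from the inside: start with 3/1.
  2 + 1/3 = 7/3
  8 + 3/7 = 59/7
  9 + 7/59 = 538/59
  11 + 59/538 = 5977/538

5977/538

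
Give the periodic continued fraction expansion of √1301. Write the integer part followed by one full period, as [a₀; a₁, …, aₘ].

a₀ = ⌊√1301⌋ = 36.
With m₀=0, d₀=1 and mₖ₊₁ = dₖaₖ − mₖ, dₖ₊₁ = (n − mₖ₊₁²)/dₖ, aₖ₊₁ = ⌊(a₀+mₖ₊₁)/dₖ₊₁⌋:
  k=1: m=36, d=5, a=14
  k=2: m=34, d=29, a=2
  k=3: m=24, d=25, a=2
  k=4: m=26, d=25, a=2
  k=5: m=24, d=29, a=2
  k=6: m=34, d=5, a=14
  k=7: m=36, d=1, a=72
d=1 and a=2a₀=72 at k=7, so the next step gives (m, d) = (36, 5) again — its k=1 value — and the period has length 7.

[36; 14, 2, 2, 2, 2, 14, 72]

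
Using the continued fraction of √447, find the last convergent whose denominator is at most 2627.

√447 = [21; 7, 42, …] (period length 2).
Convergents:
  p_0/q_0 = 21/1
  p_1/q_1 = 148/7
  p_2/q_2 = 6237/295
  p_3/q_3 = 43807/2072
  p_4/q_4 = 1846131/87319
q_3 = 2072 ≤ 2627 < 87319 = q_4, so the answer is 43807/2072.

43807/2072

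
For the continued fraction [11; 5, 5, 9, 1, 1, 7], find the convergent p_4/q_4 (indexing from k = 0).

Using pₖ = aₖpₖ₋₁ + pₖ₋₂, qₖ = aₖqₖ₋₁ + qₖ₋₂ (with p₋₁=1, p₋₂=0, q₋₁=0, q₋₂=1):
  k=0: a=11, p=11, q=1
  k=1: a=5, p=56, q=5
  k=2: a=5, p=291, q=26
  k=3: a=9, p=2675, q=239
  k=4: a=1, p=2966, q=265

2966/265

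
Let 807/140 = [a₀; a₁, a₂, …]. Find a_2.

3

807 = 5·140 + 107   →  a_0 = 5
140 = 1·107 + 33   →  a_1 = 1
107 = 3·33 + 8   →  a_2 = 3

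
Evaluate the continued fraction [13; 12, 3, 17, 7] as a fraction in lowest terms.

Using pₖ = aₖpₖ₋₁ + pₖ₋₂ and qₖ = aₖqₖ₋₁ + qₖ₋₂:
  k=0: a=13, p=13, q=1
  k=1: a=12, p=157, q=12
  k=2: a=3, p=484, q=37
  k=3: a=17, p=8385, q=641
  k=4: a=7, p=59179, q=4524

59179/4524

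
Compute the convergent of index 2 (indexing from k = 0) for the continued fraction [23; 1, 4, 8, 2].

Using pₖ = aₖpₖ₋₁ + pₖ₋₂, qₖ = aₖqₖ₋₁ + qₖ₋₂ (with p₋₁=1, p₋₂=0, q₋₁=0, q₋₂=1):
  k=0: a=23, p=23, q=1
  k=1: a=1, p=24, q=1
  k=2: a=4, p=119, q=5

119/5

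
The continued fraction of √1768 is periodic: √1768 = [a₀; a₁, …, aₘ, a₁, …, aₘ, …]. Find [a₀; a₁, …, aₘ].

a₀ = ⌊√1768⌋ = 42.
With m₀=0, d₀=1 and mₖ₊₁ = dₖaₖ − mₖ, dₖ₊₁ = (n − mₖ₊₁²)/dₖ, aₖ₊₁ = ⌊(a₀+mₖ₊₁)/dₖ₊₁⌋:
  k=1: m=42, d=4, a=21
  k=2: m=42, d=1, a=84
d=1 and a=2a₀=84 at k=2, so the next step gives (m, d) = (42, 4) again — its k=1 value — and the period has length 2.

[42; 21, 84]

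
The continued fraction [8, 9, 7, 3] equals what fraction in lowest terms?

Using pₖ = aₖpₖ₋₁ + pₖ₋₂ and qₖ = aₖqₖ₋₁ + qₖ₋₂:
  k=0: a=8, p=8, q=1
  k=1: a=9, p=73, q=9
  k=2: a=7, p=519, q=64
  k=3: a=3, p=1630, q=201

1630/201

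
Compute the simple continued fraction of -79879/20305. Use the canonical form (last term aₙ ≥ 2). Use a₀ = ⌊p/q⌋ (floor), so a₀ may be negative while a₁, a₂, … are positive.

-79879 = -4×20305 + 1341
20305 = 15×1341 + 190
1341 = 7×190 + 11
190 = 17×11 + 3
11 = 3×3 + 2
3 = 1×2 + 1
2 = 2×1 + 0  (stop)
So -79879/20305 = [-4; 15, 7, 17, 3, 1, 2].

[-4; 15, 7, 17, 3, 1, 2]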